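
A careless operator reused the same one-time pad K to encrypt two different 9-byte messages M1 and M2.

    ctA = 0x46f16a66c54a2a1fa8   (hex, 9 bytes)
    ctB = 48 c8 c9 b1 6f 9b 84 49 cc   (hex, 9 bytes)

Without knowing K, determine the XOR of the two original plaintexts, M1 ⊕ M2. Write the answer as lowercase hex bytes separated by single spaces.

ctA ⊕ ctB = (M1 ⊕ K) ⊕ (M2 ⊕ K) = M1 ⊕ M2 — the shared key cancels under XOR.
byte 0: 46 ^ 48 = 0e
byte 1: f1 ^ c8 = 39
byte 2: 6a ^ c9 = a3
byte 3: 66 ^ b1 = d7
byte 4: c5 ^ 6f = aa
byte 5: 4a ^ 9b = d1
byte 6: 2a ^ 84 = ae
byte 7: 1f ^ 49 = 56
byte 8: a8 ^ cc = 64

0e 39 a3 d7 aa d1 ae 56 64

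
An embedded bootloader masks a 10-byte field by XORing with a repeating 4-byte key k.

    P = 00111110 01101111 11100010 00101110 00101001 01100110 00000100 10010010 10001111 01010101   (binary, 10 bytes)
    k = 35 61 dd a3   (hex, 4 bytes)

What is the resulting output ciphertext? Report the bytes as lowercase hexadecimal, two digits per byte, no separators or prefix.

0b0e3f8d1c07d931ba34

The 4-byte key repeats, so the effective keystream is 35 61 dd a3 35 61 dd a3 35 61.
byte 0: 3e ⊕ 35 = 0b
byte 1: 6f ⊕ 61 = 0e
byte 2: e2 ⊕ dd = 3f
byte 3: 2e ⊕ a3 = 8d
byte 4: 29 ⊕ 35 = 1c
byte 5: 66 ⊕ 61 = 07
byte 6: 04 ⊕ dd = d9
byte 7: 92 ⊕ a3 = 31
byte 8: 8f ⊕ 35 = ba
byte 9: 55 ⊕ 61 = 34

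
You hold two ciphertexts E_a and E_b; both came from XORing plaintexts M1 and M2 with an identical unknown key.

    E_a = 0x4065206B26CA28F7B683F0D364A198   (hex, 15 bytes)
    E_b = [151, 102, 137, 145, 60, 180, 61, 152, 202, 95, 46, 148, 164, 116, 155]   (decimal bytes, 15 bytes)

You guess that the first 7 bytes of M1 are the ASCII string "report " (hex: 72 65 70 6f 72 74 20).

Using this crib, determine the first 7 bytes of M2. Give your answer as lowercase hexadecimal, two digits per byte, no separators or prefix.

First, E_a ⊕ E_b = (M1 ⊕ K) ⊕ (M2 ⊕ K) = M1 ⊕ M2, so the key drops out. Then M2 = (M1 ⊕ M2) ⊕ M1 over the first 7 bytes.
byte 0: (40 XOR 97) XOR 72 = d7 XOR 72 = a5
byte 1: (65 XOR 66) XOR 65 = 03 XOR 65 = 66
byte 2: (20 XOR 89) XOR 70 = a9 XOR 70 = d9
byte 3: (6b XOR 91) XOR 6f = fa XOR 6f = 95
byte 4: (26 XOR 3c) XOR 72 = 1a XOR 72 = 68
byte 5: (ca XOR b4) XOR 74 = 7e XOR 74 = 0a
byte 6: (28 XOR 3d) XOR 20 = 15 XOR 20 = 35

a566d995680a35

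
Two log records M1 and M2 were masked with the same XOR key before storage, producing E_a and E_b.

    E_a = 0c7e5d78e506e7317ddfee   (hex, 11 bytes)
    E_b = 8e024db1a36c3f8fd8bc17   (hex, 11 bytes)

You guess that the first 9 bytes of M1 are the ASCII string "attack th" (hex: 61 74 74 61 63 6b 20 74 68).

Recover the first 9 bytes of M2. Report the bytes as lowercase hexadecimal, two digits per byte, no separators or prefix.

First, E_a ⊕ E_b = (M1 ⊕ K) ⊕ (M2 ⊕ K) = M1 ⊕ M2, so the key drops out. Then M2 = (M1 ⊕ M2) ⊕ M1 over the first 9 bytes.
byte 0: (0c XOR 8e) XOR 61 = 82 XOR 61 = e3
byte 1: (7e XOR 02) XOR 74 = 7c XOR 74 = 08
byte 2: (5d XOR 4d) XOR 74 = 10 XOR 74 = 64
byte 3: (78 XOR b1) XOR 61 = c9 XOR 61 = a8
byte 4: (e5 XOR a3) XOR 63 = 46 XOR 63 = 25
byte 5: (06 XOR 6c) XOR 6b = 6a XOR 6b = 01
byte 6: (e7 XOR 3f) XOR 20 = d8 XOR 20 = f8
byte 7: (31 XOR 8f) XOR 74 = be XOR 74 = ca
byte 8: (7d XOR d8) XOR 68 = a5 XOR 68 = cd

e30864a82501f8cacd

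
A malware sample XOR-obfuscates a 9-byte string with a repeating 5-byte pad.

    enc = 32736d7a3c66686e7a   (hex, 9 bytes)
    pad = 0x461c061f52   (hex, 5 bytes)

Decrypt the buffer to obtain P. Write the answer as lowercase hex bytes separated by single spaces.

The 5-byte key repeats, so the effective keystream is 46 1c 06 1f 52 46 1c 06 1f.
byte 0: 00110010 ^ 01000110 = 01110100
byte 1: 01110011 ^ 00011100 = 01101111
byte 2: 01101101 ^ 00000110 = 01101011
byte 3: 01111010 ^ 00011111 = 01100101
byte 4: 00111100 ^ 01010010 = 01101110
byte 5: 01100110 ^ 01000110 = 00100000
byte 6: 01101000 ^ 00011100 = 01110100
byte 7: 01101110 ^ 00000110 = 01101000
byte 8: 01111010 ^ 00011111 = 01100101

74 6f 6b 65 6e 20 74 68 65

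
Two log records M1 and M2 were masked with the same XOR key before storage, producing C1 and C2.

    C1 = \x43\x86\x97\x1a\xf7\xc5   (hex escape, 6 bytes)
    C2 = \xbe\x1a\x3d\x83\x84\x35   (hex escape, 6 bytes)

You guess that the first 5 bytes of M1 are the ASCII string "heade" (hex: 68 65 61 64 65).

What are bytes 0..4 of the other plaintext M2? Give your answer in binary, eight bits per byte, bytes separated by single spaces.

10010101 11111001 11001011 11111101 00010110

First, C1 ⊕ C2 = (M1 ⊕ K) ⊕ (M2 ⊕ K) = M1 ⊕ M2, so the key drops out. Then M2 = (M1 ⊕ M2) ⊕ M1 over the first 5 bytes.
byte 0: (43 ⊕ be) ⊕ 68 = fd ⊕ 68 = 95
byte 1: (86 ⊕ 1a) ⊕ 65 = 9c ⊕ 65 = f9
byte 2: (97 ⊕ 3d) ⊕ 61 = aa ⊕ 61 = cb
byte 3: (1a ⊕ 83) ⊕ 64 = 99 ⊕ 64 = fd
byte 4: (f7 ⊕ 84) ⊕ 65 = 73 ⊕ 65 = 16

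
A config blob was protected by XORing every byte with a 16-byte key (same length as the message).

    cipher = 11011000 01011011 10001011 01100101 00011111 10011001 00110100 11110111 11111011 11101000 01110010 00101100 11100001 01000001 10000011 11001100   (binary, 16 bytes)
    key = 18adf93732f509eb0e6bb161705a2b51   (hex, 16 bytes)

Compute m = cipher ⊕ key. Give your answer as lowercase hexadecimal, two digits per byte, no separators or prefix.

c0f672522d6c3d1cf583c34d911ba89d

XOR is its own inverse, so applying the key byte-wise gives the result directly.
byte 0: d8 ⊕ 18 = c0
byte 1: 5b ⊕ ad = f6
byte 2: 8b ⊕ f9 = 72
byte 3: 65 ⊕ 37 = 52
byte 4: 1f ⊕ 32 = 2d
byte 5: 99 ⊕ f5 = 6c
byte 6: 34 ⊕ 09 = 3d
byte 7: f7 ⊕ eb = 1c
byte 8: fb ⊕ 0e = f5
byte 9: e8 ⊕ 6b = 83
byte 10: 72 ⊕ b1 = c3
byte 11: 2c ⊕ 61 = 4d
byte 12: e1 ⊕ 70 = 91
byte 13: 41 ⊕ 5a = 1b
byte 14: 83 ⊕ 2b = a8
byte 15: cc ⊕ 51 = 9d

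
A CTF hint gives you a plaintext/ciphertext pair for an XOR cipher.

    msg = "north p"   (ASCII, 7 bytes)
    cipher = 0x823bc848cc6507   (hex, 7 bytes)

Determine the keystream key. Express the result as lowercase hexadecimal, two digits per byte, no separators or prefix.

Since cipher = msg ⊕ key, XORing both sides with msg gives key = msg ⊕ cipher.
6e XOR 82 = ec
6f XOR 3b = 54
72 XOR c8 = ba
74 XOR 48 = 3c
68 XOR cc = a4
20 XOR 65 = 45
70 XOR 07 = 77

ec54ba3ca44577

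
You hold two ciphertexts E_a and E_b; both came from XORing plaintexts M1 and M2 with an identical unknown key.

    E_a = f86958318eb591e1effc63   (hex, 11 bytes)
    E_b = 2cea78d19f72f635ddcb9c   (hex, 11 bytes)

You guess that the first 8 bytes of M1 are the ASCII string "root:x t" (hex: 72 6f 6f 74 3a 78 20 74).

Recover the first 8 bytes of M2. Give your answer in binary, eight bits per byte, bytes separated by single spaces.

10100110 11101100 01001111 10010100 00101011 10111111 01000111 10100000

First, E_a ⊕ E_b = (M1 ⊕ K) ⊕ (M2 ⊕ K) = M1 ⊕ M2, so the key drops out. Then M2 = (M1 ⊕ M2) ⊕ M1 over the first 8 bytes.
byte 0: (f8 ^ 2c) ^ 72 = d4 ^ 72 = a6
byte 1: (69 ^ ea) ^ 6f = 83 ^ 6f = ec
byte 2: (58 ^ 78) ^ 6f = 20 ^ 6f = 4f
byte 3: (31 ^ d1) ^ 74 = e0 ^ 74 = 94
byte 4: (8e ^ 9f) ^ 3a = 11 ^ 3a = 2b
byte 5: (b5 ^ 72) ^ 78 = c7 ^ 78 = bf
byte 6: (91 ^ f6) ^ 20 = 67 ^ 20 = 47
byte 7: (e1 ^ 35) ^ 74 = d4 ^ 74 = a0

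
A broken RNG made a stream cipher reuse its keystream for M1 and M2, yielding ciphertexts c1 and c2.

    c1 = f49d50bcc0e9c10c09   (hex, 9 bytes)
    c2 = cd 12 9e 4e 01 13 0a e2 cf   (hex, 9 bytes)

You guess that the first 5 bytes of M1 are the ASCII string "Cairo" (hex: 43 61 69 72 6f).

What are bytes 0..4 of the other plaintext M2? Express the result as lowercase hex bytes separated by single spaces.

First, c1 ⊕ c2 = (M1 ⊕ K) ⊕ (M2 ⊕ K) = M1 ⊕ M2, so the key drops out. Then M2 = (M1 ⊕ M2) ⊕ M1 over the first 5 bytes.
byte 0: (f4 xor cd) xor 43 = 39 xor 43 = 7a
byte 1: (9d xor 12) xor 61 = 8f xor 61 = ee
byte 2: (50 xor 9e) xor 69 = ce xor 69 = a7
byte 3: (bc xor 4e) xor 72 = f2 xor 72 = 80
byte 4: (c0 xor 01) xor 6f = c1 xor 6f = ae

7a ee a7 80 ae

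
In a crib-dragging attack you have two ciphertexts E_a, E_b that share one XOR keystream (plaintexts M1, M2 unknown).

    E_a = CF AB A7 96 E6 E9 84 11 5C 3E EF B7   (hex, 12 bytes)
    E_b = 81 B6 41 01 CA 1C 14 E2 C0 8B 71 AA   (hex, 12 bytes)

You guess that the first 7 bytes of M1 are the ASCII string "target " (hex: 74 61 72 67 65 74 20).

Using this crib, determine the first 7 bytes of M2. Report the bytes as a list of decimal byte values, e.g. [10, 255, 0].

First, E_a ⊕ E_b = (M1 ⊕ K) ⊕ (M2 ⊕ K) = M1 ⊕ M2, so the key drops out. Then M2 = (M1 ⊕ M2) ⊕ M1 over the first 7 bytes.
byte 0: (cf ⊕ 81) ⊕ 74 = 4e ⊕ 74 = 3a
byte 1: (ab ⊕ b6) ⊕ 61 = 1d ⊕ 61 = 7c
byte 2: (a7 ⊕ 41) ⊕ 72 = e6 ⊕ 72 = 94
byte 3: (96 ⊕ 01) ⊕ 67 = 97 ⊕ 67 = f0
byte 4: (e6 ⊕ ca) ⊕ 65 = 2c ⊕ 65 = 49
byte 5: (e9 ⊕ 1c) ⊕ 74 = f5 ⊕ 74 = 81
byte 6: (84 ⊕ 14) ⊕ 20 = 90 ⊕ 20 = b0

[58, 124, 148, 240, 73, 129, 176]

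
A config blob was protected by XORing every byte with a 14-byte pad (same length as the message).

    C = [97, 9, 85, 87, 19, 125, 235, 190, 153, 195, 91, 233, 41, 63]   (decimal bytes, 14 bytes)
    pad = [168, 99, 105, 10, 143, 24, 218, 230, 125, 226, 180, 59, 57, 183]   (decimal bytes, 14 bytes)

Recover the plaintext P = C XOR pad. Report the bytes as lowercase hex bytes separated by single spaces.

c9 6a 3c 5d 9c 65 31 58 e4 21 ef d2 10 88

byte 0: 01100001 XOR 10101000 = 11001001
byte 1: 00001001 XOR 01100011 = 01101010
byte 2: 01010101 XOR 01101001 = 00111100
byte 3: 01010111 XOR 00001010 = 01011101
byte 4: 00010011 XOR 10001111 = 10011100
byte 5: 01111101 XOR 00011000 = 01100101
byte 6: 11101011 XOR 11011010 = 00110001
byte 7: 10111110 XOR 11100110 = 01011000
byte 8: 10011001 XOR 01111101 = 11100100
byte 9: 11000011 XOR 11100010 = 00100001
byte 10: 01011011 XOR 10110100 = 11101111
byte 11: 11101001 XOR 00111011 = 11010010
byte 12: 00101001 XOR 00111001 = 00010000
byte 13: 00111111 XOR 10110111 = 10001000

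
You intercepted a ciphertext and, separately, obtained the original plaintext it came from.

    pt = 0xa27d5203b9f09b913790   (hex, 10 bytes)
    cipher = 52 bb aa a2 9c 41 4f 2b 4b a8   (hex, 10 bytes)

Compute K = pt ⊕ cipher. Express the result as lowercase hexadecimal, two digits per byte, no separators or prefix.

Since cipher = pt ⊕ K, XORing both sides with pt gives K = pt ⊕ cipher.
162 ⊕  82 = 240
125 ⊕ 187 = 198
 82 ⊕ 170 = 248
  3 ⊕ 162 = 161
185 ⊕ 156 =  37
240 ⊕  65 = 177
155 ⊕  79 = 212
145 ⊕  43 = 186
 55 ⊕  75 = 124
144 ⊕ 168 =  56

f0c6f8a125b1d4ba7c38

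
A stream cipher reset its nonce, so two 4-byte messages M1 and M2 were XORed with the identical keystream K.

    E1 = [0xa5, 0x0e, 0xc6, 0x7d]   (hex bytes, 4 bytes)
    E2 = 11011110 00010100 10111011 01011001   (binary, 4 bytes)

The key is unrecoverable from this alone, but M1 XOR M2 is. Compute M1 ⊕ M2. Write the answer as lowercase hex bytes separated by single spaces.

E1 ⊕ E2 = (M1 ⊕ K) ⊕ (M2 ⊕ K) = M1 ⊕ M2 — the shared key cancels under XOR.
byte 0: a5 ^ de = 7b
byte 1: 0e ^ 14 = 1a
byte 2: c6 ^ bb = 7d
byte 3: 7d ^ 59 = 24

7b 1a 7d 24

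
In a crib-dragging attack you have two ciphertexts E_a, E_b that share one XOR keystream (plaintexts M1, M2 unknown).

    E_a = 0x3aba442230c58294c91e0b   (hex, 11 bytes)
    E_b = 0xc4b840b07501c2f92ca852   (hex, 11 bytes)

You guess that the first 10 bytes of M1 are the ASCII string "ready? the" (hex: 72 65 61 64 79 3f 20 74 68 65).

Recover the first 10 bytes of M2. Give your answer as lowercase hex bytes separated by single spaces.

First, E_a ⊕ E_b = (M1 ⊕ K) ⊕ (M2 ⊕ K) = M1 ⊕ M2, so the key drops out. Then M2 = (M1 ⊕ M2) ⊕ M1 over the first 10 bytes.
byte 0: (3a ⊕ c4) ⊕ 72 = fe ⊕ 72 = 8c
byte 1: (ba ⊕ b8) ⊕ 65 = 02 ⊕ 65 = 67
byte 2: (44 ⊕ 40) ⊕ 61 = 04 ⊕ 61 = 65
byte 3: (22 ⊕ b0) ⊕ 64 = 92 ⊕ 64 = f6
byte 4: (30 ⊕ 75) ⊕ 79 = 45 ⊕ 79 = 3c
byte 5: (c5 ⊕ 01) ⊕ 3f = c4 ⊕ 3f = fb
byte 6: (82 ⊕ c2) ⊕ 20 = 40 ⊕ 20 = 60
byte 7: (94 ⊕ f9) ⊕ 74 = 6d ⊕ 74 = 19
byte 8: (c9 ⊕ 2c) ⊕ 68 = e5 ⊕ 68 = 8d
byte 9: (1e ⊕ a8) ⊕ 65 = b6 ⊕ 65 = d3

8c 67 65 f6 3c fb 60 19 8d d3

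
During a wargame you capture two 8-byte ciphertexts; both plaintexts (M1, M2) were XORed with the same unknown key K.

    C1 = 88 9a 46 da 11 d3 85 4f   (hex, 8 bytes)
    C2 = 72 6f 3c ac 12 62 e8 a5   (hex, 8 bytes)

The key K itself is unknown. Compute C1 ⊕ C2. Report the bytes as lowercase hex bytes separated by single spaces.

C1 ⊕ C2 = (M1 ⊕ K) ⊕ (M2 ⊕ K) = M1 ⊕ M2 — the shared key cancels under XOR.
88 XOR 72 = fa
9a XOR 6f = f5
46 XOR 3c = 7a
da XOR ac = 76
11 XOR 12 = 03
d3 XOR 62 = b1
85 XOR e8 = 6d
4f XOR a5 = ea

fa f5 7a 76 03 b1 6d ea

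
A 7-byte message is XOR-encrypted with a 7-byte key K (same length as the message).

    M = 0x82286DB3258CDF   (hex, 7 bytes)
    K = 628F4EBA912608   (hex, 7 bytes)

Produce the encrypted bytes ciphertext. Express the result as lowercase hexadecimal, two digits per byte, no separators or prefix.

XOR is its own inverse, so applying the key byte-wise gives the result directly.
82 ^ 62 = e0
28 ^ 8f = a7
6d ^ 4e = 23
b3 ^ ba = 09
25 ^ 91 = b4
8c ^ 26 = aa
df ^ 08 = d7

e0a72309b4aad7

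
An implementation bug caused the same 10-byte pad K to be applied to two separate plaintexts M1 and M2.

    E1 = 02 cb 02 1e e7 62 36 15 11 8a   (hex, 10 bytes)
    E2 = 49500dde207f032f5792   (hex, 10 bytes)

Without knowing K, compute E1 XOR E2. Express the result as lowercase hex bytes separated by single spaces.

4b 9b 0f c0 c7 1d 35 3a 46 18

E1 ⊕ E2 = (M1 ⊕ K) ⊕ (M2 ⊕ K) = M1 ⊕ M2 — the shared key cancels under XOR.
  2 xor  73 =  75
203 xor  80 = 155
  2 xor  13 =  15
 30 xor 222 = 192
231 xor  32 = 199
 98 xor 127 =  29
 54 xor   3 =  53
 21 xor  47 =  58
 17 xor  87 =  70
138 xor 146 =  24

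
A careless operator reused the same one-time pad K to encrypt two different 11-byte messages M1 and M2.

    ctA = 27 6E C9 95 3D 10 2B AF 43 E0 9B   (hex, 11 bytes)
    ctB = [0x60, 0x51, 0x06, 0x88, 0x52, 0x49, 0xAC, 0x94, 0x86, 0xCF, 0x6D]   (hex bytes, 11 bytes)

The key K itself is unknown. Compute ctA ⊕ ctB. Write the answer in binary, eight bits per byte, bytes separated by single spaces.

01000111 00111111 11001111 00011101 01101111 01011001 10000111 00111011 11000101 00101111 11110110

ctA ⊕ ctB = (M1 ⊕ K) ⊕ (M2 ⊕ K) = M1 ⊕ M2 — the shared key cancels under XOR.
 39 xor  96 =  71
110 xor  81 =  63
201 xor   6 = 207
149 xor 136 =  29
 61 xor  82 = 111
 16 xor  73 =  89
 43 xor 172 = 135
175 xor 148 =  59
 67 xor 134 = 197
224 xor 207 =  47
155 xor 109 = 246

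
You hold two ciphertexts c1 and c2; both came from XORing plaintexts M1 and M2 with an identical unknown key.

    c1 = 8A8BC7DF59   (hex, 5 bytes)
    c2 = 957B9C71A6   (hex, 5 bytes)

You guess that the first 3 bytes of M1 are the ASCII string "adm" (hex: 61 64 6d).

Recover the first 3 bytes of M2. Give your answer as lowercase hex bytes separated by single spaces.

7e 94 36

First, c1 ⊕ c2 = (M1 ⊕ K) ⊕ (M2 ⊕ K) = M1 ⊕ M2, so the key drops out. Then M2 = (M1 ⊕ M2) ⊕ M1 over the first 3 bytes.
byte 0: (8a xor 95) xor 61 = 1f xor 61 = 7e
byte 1: (8b xor 7b) xor 64 = f0 xor 64 = 94
byte 2: (c7 xor 9c) xor 6d = 5b xor 6d = 36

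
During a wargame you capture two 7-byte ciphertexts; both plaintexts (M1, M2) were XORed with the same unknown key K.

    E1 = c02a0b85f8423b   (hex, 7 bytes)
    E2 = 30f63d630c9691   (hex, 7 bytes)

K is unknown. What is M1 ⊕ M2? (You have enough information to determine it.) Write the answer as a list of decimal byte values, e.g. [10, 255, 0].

[240, 220, 54, 230, 244, 212, 170]

E1 ⊕ E2 = (M1 ⊕ K) ⊕ (M2 ⊕ K) = M1 ⊕ M2 — the shared key cancels under XOR.
192 ^  48 = 240
 42 ^ 246 = 220
 11 ^  61 =  54
133 ^  99 = 230
248 ^  12 = 244
 66 ^ 150 = 212
 59 ^ 145 = 170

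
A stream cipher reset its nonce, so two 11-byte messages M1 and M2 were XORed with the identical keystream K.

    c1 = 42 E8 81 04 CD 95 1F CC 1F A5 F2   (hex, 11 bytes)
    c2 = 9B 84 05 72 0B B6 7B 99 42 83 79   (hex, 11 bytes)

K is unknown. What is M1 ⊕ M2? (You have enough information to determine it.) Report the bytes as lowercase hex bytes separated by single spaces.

c1 ⊕ c2 = (M1 ⊕ K) ⊕ (M2 ⊕ K) = M1 ⊕ M2 — the shared key cancels under XOR.
byte 0:  66 ^ 155 = 217
byte 1: 232 ^ 132 = 108
byte 2: 129 ^   5 = 132
byte 3:   4 ^ 114 = 118
byte 4: 205 ^  11 = 198
byte 5: 149 ^ 182 =  35
byte 6:  31 ^ 123 = 100
byte 7: 204 ^ 153 =  85
byte 8:  31 ^  66 =  93
byte 9: 165 ^ 131 =  38
byte 10: 242 ^ 121 = 139

d9 6c 84 76 c6 23 64 55 5d 26 8b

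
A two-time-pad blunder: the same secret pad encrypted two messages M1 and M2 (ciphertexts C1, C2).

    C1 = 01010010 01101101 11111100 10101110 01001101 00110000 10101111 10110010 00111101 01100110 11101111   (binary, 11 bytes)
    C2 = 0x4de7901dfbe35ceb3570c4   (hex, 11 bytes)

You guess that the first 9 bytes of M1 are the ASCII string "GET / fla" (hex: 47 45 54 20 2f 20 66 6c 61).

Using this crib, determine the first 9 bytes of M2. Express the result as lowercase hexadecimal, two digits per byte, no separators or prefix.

First, C1 ⊕ C2 = (M1 ⊕ K) ⊕ (M2 ⊕ K) = M1 ⊕ M2, so the key drops out. Then M2 = (M1 ⊕ M2) ⊕ M1 over the first 9 bytes.
byte 0: (52 ^ 4d) ^ 47 = 1f ^ 47 = 58
byte 1: (6d ^ e7) ^ 45 = 8a ^ 45 = cf
byte 2: (fc ^ 90) ^ 54 = 6c ^ 54 = 38
byte 3: (ae ^ 1d) ^ 20 = b3 ^ 20 = 93
byte 4: (4d ^ fb) ^ 2f = b6 ^ 2f = 99
byte 5: (30 ^ e3) ^ 20 = d3 ^ 20 = f3
byte 6: (af ^ 5c) ^ 66 = f3 ^ 66 = 95
byte 7: (b2 ^ eb) ^ 6c = 59 ^ 6c = 35
byte 8: (3d ^ 35) ^ 61 = 08 ^ 61 = 69

58cf389399f3953569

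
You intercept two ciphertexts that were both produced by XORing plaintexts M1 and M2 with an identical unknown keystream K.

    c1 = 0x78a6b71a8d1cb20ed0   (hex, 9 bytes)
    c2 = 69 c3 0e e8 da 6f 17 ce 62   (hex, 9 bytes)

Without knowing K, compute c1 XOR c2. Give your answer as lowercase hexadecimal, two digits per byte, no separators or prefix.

c1 ⊕ c2 = (M1 ⊕ K) ⊕ (M2 ⊕ K) = M1 ⊕ M2 — the shared key cancels under XOR.
byte 0: 78 ^ 69 = 11
byte 1: a6 ^ c3 = 65
byte 2: b7 ^ 0e = b9
byte 3: 1a ^ e8 = f2
byte 4: 8d ^ da = 57
byte 5: 1c ^ 6f = 73
byte 6: b2 ^ 17 = a5
byte 7: 0e ^ ce = c0
byte 8: d0 ^ 62 = b2

1165b9f25773a5c0b2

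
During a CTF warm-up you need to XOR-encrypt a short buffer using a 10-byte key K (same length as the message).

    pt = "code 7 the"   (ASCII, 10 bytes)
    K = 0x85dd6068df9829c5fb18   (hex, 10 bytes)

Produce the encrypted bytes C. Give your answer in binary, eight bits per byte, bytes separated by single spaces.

11100110 10110010 00000100 00001101 11111111 10101111 00001001 10110001 10010011 01111101

63 ⊕ 85 = e6
6f ⊕ dd = b2
64 ⊕ 60 = 04
65 ⊕ 68 = 0d
20 ⊕ df = ff
37 ⊕ 98 = af
20 ⊕ 29 = 09
74 ⊕ c5 = b1
68 ⊕ fb = 93
65 ⊕ 18 = 7d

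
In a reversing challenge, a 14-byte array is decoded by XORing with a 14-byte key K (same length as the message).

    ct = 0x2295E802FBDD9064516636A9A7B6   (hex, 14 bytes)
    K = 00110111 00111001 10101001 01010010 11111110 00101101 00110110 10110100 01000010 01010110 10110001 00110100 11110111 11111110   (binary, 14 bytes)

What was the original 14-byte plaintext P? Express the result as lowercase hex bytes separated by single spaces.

15 ac 41 50 05 f0 a6 d0 13 30 87 9d 50 48

22 ^ 37 = 15
95 ^ 39 = ac
e8 ^ a9 = 41
02 ^ 52 = 50
fb ^ fe = 05
dd ^ 2d = f0
90 ^ 36 = a6
64 ^ b4 = d0
51 ^ 42 = 13
66 ^ 56 = 30
36 ^ b1 = 87
a9 ^ 34 = 9d
a7 ^ f7 = 50
b6 ^ fe = 48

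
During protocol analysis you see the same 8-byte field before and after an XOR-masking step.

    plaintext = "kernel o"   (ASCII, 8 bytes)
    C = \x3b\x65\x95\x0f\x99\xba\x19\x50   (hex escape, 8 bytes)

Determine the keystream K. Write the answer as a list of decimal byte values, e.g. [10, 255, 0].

Since C = plaintext ⊕ K, XORing both sides with plaintext gives K = plaintext ⊕ C.
6b ^ 3b = 50
65 ^ 65 = 00
72 ^ 95 = e7
6e ^ 0f = 61
65 ^ 99 = fc
6c ^ ba = d6
20 ^ 19 = 39
6f ^ 50 = 3f

[80, 0, 231, 97, 252, 214, 57, 63]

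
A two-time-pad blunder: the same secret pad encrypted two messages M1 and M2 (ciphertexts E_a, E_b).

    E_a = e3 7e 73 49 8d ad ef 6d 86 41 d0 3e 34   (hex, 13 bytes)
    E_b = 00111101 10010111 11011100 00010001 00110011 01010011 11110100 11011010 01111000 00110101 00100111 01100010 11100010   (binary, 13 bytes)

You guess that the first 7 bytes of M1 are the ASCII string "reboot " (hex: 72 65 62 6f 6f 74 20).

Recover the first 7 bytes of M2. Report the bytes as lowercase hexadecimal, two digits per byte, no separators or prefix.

First, E_a ⊕ E_b = (M1 ⊕ K) ⊕ (M2 ⊕ K) = M1 ⊕ M2, so the key drops out. Then M2 = (M1 ⊕ M2) ⊕ M1 over the first 7 bytes.
byte 0: (e3 xor 3d) xor 72 = de xor 72 = ac
byte 1: (7e xor 97) xor 65 = e9 xor 65 = 8c
byte 2: (73 xor dc) xor 62 = af xor 62 = cd
byte 3: (49 xor 11) xor 6f = 58 xor 6f = 37
byte 4: (8d xor 33) xor 6f = be xor 6f = d1
byte 5: (ad xor 53) xor 74 = fe xor 74 = 8a
byte 6: (ef xor f4) xor 20 = 1b xor 20 = 3b

ac8ccd37d18a3b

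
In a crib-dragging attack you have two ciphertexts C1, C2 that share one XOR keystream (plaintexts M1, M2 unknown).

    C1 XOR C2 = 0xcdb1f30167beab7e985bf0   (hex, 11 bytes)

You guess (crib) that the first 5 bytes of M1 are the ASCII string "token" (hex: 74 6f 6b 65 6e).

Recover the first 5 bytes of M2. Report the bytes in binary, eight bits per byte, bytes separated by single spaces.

Since C1 ⊕ C2 = M1 ⊕ M2, XORing with the guessed M1 bytes yields the corresponding M2 bytes: M2 = (C1 ⊕ C2) ⊕ M1.
byte 0: cd ^ 74 = b9
byte 1: b1 ^ 6f = de
byte 2: f3 ^ 6b = 98
byte 3: 01 ^ 65 = 64
byte 4: 67 ^ 6e = 09

10111001 11011110 10011000 01100100 00001001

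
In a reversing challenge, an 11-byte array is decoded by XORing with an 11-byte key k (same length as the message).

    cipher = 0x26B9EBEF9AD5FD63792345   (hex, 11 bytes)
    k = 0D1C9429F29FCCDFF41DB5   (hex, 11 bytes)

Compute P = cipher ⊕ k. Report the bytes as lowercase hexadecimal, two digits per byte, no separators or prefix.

26 ⊕ 0d = 2b
b9 ⊕ 1c = a5
eb ⊕ 94 = 7f
ef ⊕ 29 = c6
9a ⊕ f2 = 68
d5 ⊕ 9f = 4a
fd ⊕ cc = 31
63 ⊕ df = bc
79 ⊕ f4 = 8d
23 ⊕ 1d = 3e
45 ⊕ b5 = f0

2ba57fc6684a31bc8d3ef0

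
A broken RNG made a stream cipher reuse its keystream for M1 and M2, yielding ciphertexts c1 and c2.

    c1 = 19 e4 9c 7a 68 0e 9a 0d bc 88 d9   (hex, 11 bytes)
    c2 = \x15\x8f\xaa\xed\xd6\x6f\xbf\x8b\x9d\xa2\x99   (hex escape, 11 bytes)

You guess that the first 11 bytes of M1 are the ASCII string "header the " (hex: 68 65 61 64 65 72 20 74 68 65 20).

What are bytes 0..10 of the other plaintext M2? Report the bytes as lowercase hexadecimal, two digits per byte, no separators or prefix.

First, c1 ⊕ c2 = (M1 ⊕ K) ⊕ (M2 ⊕ K) = M1 ⊕ M2, so the key drops out. Then M2 = (M1 ⊕ M2) ⊕ M1 over the first 11 bytes.
byte 0: (19 ⊕ 15) ⊕ 68 = 0c ⊕ 68 = 64
byte 1: (e4 ⊕ 8f) ⊕ 65 = 6b ⊕ 65 = 0e
byte 2: (9c ⊕ aa) ⊕ 61 = 36 ⊕ 61 = 57
byte 3: (7a ⊕ ed) ⊕ 64 = 97 ⊕ 64 = f3
byte 4: (68 ⊕ d6) ⊕ 65 = be ⊕ 65 = db
byte 5: (0e ⊕ 6f) ⊕ 72 = 61 ⊕ 72 = 13
byte 6: (9a ⊕ bf) ⊕ 20 = 25 ⊕ 20 = 05
byte 7: (0d ⊕ 8b) ⊕ 74 = 86 ⊕ 74 = f2
byte 8: (bc ⊕ 9d) ⊕ 68 = 21 ⊕ 68 = 49
byte 9: (88 ⊕ a2) ⊕ 65 = 2a ⊕ 65 = 4f
byte 10: (d9 ⊕ 99) ⊕ 20 = 40 ⊕ 20 = 60

640e57f3db1305f2494f60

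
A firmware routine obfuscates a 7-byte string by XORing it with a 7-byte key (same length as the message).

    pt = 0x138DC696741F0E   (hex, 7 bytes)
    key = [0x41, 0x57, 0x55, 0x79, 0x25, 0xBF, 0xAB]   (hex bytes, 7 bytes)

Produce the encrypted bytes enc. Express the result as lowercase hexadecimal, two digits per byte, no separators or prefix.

52da93ef51a0a5

byte 0: 13 ⊕ 41 = 52
byte 1: 8d ⊕ 57 = da
byte 2: c6 ⊕ 55 = 93
byte 3: 96 ⊕ 79 = ef
byte 4: 74 ⊕ 25 = 51
byte 5: 1f ⊕ bf = a0
byte 6: 0e ⊕ ab = a5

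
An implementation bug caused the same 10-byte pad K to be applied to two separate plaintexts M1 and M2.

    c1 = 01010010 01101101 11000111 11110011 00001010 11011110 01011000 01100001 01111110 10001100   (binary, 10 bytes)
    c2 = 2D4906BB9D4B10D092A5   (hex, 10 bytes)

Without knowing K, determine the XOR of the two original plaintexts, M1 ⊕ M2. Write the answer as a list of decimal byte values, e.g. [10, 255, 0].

c1 ⊕ c2 = (M1 ⊕ K) ⊕ (M2 ⊕ K) = M1 ⊕ M2 — the shared key cancels under XOR.
01010010 XOR 00101101 = 01111111
01101101 XOR 01001001 = 00100100
11000111 XOR 00000110 = 11000001
11110011 XOR 10111011 = 01001000
00001010 XOR 10011101 = 10010111
11011110 XOR 01001011 = 10010101
01011000 XOR 00010000 = 01001000
01100001 XOR 11010000 = 10110001
01111110 XOR 10010010 = 11101100
10001100 XOR 10100101 = 00101001

[127, 36, 193, 72, 151, 149, 72, 177, 236, 41]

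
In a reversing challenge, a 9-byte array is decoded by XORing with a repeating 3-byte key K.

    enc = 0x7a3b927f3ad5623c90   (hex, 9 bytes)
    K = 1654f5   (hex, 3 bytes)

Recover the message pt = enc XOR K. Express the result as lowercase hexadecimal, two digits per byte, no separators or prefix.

6c6f67696e20746865

The 3-byte key repeats, so the effective keystream is 16 54 f5 16 54 f5 16 54 f5.
byte 0: 7a ^ 16 = 6c
byte 1: 3b ^ 54 = 6f
byte 2: 92 ^ f5 = 67
byte 3: 7f ^ 16 = 69
byte 4: 3a ^ 54 = 6e
byte 5: d5 ^ f5 = 20
byte 6: 62 ^ 16 = 74
byte 7: 3c ^ 54 = 68
byte 8: 90 ^ f5 = 65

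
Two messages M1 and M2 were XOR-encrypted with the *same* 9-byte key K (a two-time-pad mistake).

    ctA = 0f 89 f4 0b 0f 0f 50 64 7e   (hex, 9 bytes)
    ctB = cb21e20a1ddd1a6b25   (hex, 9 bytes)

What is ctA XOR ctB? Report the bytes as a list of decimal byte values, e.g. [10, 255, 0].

ctA ⊕ ctB = (M1 ⊕ K) ⊕ (M2 ⊕ K) = M1 ⊕ M2 — the shared key cancels under XOR.
byte 0: 0f xor cb = c4
byte 1: 89 xor 21 = a8
byte 2: f4 xor e2 = 16
byte 3: 0b xor 0a = 01
byte 4: 0f xor 1d = 12
byte 5: 0f xor dd = d2
byte 6: 50 xor 1a = 4a
byte 7: 64 xor 6b = 0f
byte 8: 7e xor 25 = 5b

[196, 168, 22, 1, 18, 210, 74, 15, 91]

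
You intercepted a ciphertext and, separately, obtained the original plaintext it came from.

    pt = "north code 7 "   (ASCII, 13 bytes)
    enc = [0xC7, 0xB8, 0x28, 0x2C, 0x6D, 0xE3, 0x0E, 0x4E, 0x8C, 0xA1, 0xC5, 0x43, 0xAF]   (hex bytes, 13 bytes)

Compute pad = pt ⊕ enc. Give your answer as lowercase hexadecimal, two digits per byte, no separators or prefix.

Since enc = pt ⊕ pad, XORing both sides with pt gives pad = pt ⊕ enc.
110 ⊕ 199 = 169
111 ⊕ 184 = 215
114 ⊕  40 =  90
116 ⊕  44 =  88
104 ⊕ 109 =   5
 32 ⊕ 227 = 195
 99 ⊕  14 = 109
111 ⊕  78 =  33
100 ⊕ 140 = 232
101 ⊕ 161 = 196
 32 ⊕ 197 = 229
 55 ⊕  67 = 116
 32 ⊕ 175 = 143

a9d75a5805c36d21e8c4e5748f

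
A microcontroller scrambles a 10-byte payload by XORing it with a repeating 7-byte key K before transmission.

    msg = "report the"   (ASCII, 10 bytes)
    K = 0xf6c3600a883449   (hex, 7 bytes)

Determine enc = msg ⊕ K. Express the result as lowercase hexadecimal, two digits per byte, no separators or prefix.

84a61065fa406982ab05

The 7-byte key repeats, so the effective keystream is f6 c3 60 0a 88 34 49 f6 c3 60.
byte 0: 114 ⊕ 246 = 132
byte 1: 101 ⊕ 195 = 166
byte 2: 112 ⊕  96 =  16
byte 3: 111 ⊕  10 = 101
byte 4: 114 ⊕ 136 = 250
byte 5: 116 ⊕  52 =  64
byte 6:  32 ⊕  73 = 105
byte 7: 116 ⊕ 246 = 130
byte 8: 104 ⊕ 195 = 171
byte 9: 101 ⊕  96 =   5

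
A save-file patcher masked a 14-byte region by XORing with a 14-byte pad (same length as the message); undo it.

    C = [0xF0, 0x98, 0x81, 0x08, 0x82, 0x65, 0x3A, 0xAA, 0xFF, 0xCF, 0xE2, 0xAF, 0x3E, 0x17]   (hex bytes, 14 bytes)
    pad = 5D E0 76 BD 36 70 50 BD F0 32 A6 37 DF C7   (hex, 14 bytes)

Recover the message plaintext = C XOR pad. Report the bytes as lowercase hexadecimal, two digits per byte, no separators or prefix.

ad78f7b5b4156a170ffd4498e1d0

f0 ^ 5d = ad
98 ^ e0 = 78
81 ^ 76 = f7
08 ^ bd = b5
82 ^ 36 = b4
65 ^ 70 = 15
3a ^ 50 = 6a
aa ^ bd = 17
ff ^ f0 = 0f
cf ^ 32 = fd
e2 ^ a6 = 44
af ^ 37 = 98
3e ^ df = e1
17 ^ c7 = d0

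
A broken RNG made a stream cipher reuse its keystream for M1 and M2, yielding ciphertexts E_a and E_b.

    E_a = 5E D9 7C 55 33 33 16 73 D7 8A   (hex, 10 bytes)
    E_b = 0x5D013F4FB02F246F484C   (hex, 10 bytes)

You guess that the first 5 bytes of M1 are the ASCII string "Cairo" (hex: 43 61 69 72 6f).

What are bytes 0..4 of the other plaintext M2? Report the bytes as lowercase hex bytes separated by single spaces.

40 b9 2a 68 ec

First, E_a ⊕ E_b = (M1 ⊕ K) ⊕ (M2 ⊕ K) = M1 ⊕ M2, so the key drops out. Then M2 = (M1 ⊕ M2) ⊕ M1 over the first 5 bytes.
byte 0: (5e ⊕ 5d) ⊕ 43 = 03 ⊕ 43 = 40
byte 1: (d9 ⊕ 01) ⊕ 61 = d8 ⊕ 61 = b9
byte 2: (7c ⊕ 3f) ⊕ 69 = 43 ⊕ 69 = 2a
byte 3: (55 ⊕ 4f) ⊕ 72 = 1a ⊕ 72 = 68
byte 4: (33 ⊕ b0) ⊕ 6f = 83 ⊕ 6f = ec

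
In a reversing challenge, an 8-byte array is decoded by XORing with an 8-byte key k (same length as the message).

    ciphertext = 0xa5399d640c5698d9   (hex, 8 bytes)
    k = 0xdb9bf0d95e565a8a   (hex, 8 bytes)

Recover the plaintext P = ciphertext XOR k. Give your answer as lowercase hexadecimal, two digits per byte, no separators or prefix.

7ea26dbd5200c253

a5 ⊕ db = 7e
39 ⊕ 9b = a2
9d ⊕ f0 = 6d
64 ⊕ d9 = bd
0c ⊕ 5e = 52
56 ⊕ 56 = 00
98 ⊕ 5a = c2
d9 ⊕ 8a = 53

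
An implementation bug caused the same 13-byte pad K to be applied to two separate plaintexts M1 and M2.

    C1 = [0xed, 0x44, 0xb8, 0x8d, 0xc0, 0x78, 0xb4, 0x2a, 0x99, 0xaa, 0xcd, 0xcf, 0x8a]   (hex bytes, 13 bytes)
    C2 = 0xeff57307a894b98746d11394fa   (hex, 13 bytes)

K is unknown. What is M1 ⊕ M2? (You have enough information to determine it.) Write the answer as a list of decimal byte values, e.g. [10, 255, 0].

C1 ⊕ C2 = (M1 ⊕ K) ⊕ (M2 ⊕ K) = M1 ⊕ M2 — the shared key cancels under XOR.
11101101 xor 11101111 = 00000010
01000100 xor 11110101 = 10110001
10111000 xor 01110011 = 11001011
10001101 xor 00000111 = 10001010
11000000 xor 10101000 = 01101000
01111000 xor 10010100 = 11101100
10110100 xor 10111001 = 00001101
00101010 xor 10000111 = 10101101
10011001 xor 01000110 = 11011111
10101010 xor 11010001 = 01111011
11001101 xor 00010011 = 11011110
11001111 xor 10010100 = 01011011
10001010 xor 11111010 = 01110000

[2, 177, 203, 138, 104, 236, 13, 173, 223, 123, 222, 91, 112]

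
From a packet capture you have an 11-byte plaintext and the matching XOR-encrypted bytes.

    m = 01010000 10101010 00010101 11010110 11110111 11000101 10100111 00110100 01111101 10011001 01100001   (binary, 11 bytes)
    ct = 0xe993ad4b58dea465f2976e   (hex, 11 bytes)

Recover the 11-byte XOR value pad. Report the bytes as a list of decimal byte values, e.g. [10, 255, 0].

Since ct = m ⊕ pad, XORing both sides with m gives pad = m ⊕ ct.
01010000 ^ 11101001 = 10111001
10101010 ^ 10010011 = 00111001
00010101 ^ 10101101 = 10111000
11010110 ^ 01001011 = 10011101
11110111 ^ 01011000 = 10101111
11000101 ^ 11011110 = 00011011
10100111 ^ 10100100 = 00000011
00110100 ^ 01100101 = 01010001
01111101 ^ 11110010 = 10001111
10011001 ^ 10010111 = 00001110
01100001 ^ 01101110 = 00001111

[185, 57, 184, 157, 175, 27, 3, 81, 143, 14, 15]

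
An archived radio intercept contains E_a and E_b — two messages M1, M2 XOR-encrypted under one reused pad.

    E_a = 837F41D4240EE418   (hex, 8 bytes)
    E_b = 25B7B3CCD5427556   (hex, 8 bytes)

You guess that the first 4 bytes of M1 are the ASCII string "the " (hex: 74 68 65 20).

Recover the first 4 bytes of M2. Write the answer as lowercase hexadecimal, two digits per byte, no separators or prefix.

First, E_a ⊕ E_b = (M1 ⊕ K) ⊕ (M2 ⊕ K) = M1 ⊕ M2, so the key drops out. Then M2 = (M1 ⊕ M2) ⊕ M1 over the first 4 bytes.
byte 0: (83 ^ 25) ^ 74 = a6 ^ 74 = d2
byte 1: (7f ^ b7) ^ 68 = c8 ^ 68 = a0
byte 2: (41 ^ b3) ^ 65 = f2 ^ 65 = 97
byte 3: (d4 ^ cc) ^ 20 = 18 ^ 20 = 38

d2a09738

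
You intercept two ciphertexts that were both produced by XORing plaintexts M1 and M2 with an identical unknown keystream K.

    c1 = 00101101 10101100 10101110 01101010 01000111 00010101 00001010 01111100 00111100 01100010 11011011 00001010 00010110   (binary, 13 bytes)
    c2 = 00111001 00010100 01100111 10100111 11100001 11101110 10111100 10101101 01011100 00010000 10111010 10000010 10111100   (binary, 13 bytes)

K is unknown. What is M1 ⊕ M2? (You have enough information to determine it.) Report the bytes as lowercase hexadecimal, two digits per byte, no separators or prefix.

14b8c9cda6fbb6d160726188aa

c1 ⊕ c2 = (M1 ⊕ K) ⊕ (M2 ⊕ K) = M1 ⊕ M2 — the shared key cancels under XOR.
byte 0: 00101101 xor 00111001 = 00010100
byte 1: 10101100 xor 00010100 = 10111000
byte 2: 10101110 xor 01100111 = 11001001
byte 3: 01101010 xor 10100111 = 11001101
byte 4: 01000111 xor 11100001 = 10100110
byte 5: 00010101 xor 11101110 = 11111011
byte 6: 00001010 xor 10111100 = 10110110
byte 7: 01111100 xor 10101101 = 11010001
byte 8: 00111100 xor 01011100 = 01100000
byte 9: 01100010 xor 00010000 = 01110010
byte 10: 11011011 xor 10111010 = 01100001
byte 11: 00001010 xor 10000010 = 10001000
byte 12: 00010110 xor 10111100 = 10101010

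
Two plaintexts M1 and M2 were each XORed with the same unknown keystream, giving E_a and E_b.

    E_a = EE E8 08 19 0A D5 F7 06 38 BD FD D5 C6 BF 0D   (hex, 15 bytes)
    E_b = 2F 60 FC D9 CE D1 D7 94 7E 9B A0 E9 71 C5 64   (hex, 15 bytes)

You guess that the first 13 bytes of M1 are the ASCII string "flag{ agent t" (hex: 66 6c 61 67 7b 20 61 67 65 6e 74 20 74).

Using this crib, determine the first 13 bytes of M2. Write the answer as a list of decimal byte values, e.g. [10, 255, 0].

[167, 228, 149, 167, 191, 36, 65, 245, 35, 72, 41, 28, 195]

First, E_a ⊕ E_b = (M1 ⊕ K) ⊕ (M2 ⊕ K) = M1 ⊕ M2, so the key drops out. Then M2 = (M1 ⊕ M2) ⊕ M1 over the first 13 bytes.
byte 0: (ee ^ 2f) ^ 66 = c1 ^ 66 = a7
byte 1: (e8 ^ 60) ^ 6c = 88 ^ 6c = e4
byte 2: (08 ^ fc) ^ 61 = f4 ^ 61 = 95
byte 3: (19 ^ d9) ^ 67 = c0 ^ 67 = a7
byte 4: (0a ^ ce) ^ 7b = c4 ^ 7b = bf
byte 5: (d5 ^ d1) ^ 20 = 04 ^ 20 = 24
byte 6: (f7 ^ d7) ^ 61 = 20 ^ 61 = 41
byte 7: (06 ^ 94) ^ 67 = 92 ^ 67 = f5
byte 8: (38 ^ 7e) ^ 65 = 46 ^ 65 = 23
byte 9: (bd ^ 9b) ^ 6e = 26 ^ 6e = 48
byte 10: (fd ^ a0) ^ 74 = 5d ^ 74 = 29
byte 11: (d5 ^ e9) ^ 20 = 3c ^ 20 = 1c
byte 12: (c6 ^ 71) ^ 74 = b7 ^ 74 = c3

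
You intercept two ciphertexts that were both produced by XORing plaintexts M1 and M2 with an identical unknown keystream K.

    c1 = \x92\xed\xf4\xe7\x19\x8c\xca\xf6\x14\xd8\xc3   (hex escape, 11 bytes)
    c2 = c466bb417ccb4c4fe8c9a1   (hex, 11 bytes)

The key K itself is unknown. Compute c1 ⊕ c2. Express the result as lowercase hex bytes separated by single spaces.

56 8b 4f a6 65 47 86 b9 fc 11 62

c1 ⊕ c2 = (M1 ⊕ K) ⊕ (M2 ⊕ K) = M1 ⊕ M2 — the shared key cancels under XOR.
146 ⊕ 196 =  86
237 ⊕ 102 = 139
244 ⊕ 187 =  79
231 ⊕  65 = 166
 25 ⊕ 124 = 101
140 ⊕ 203 =  71
202 ⊕  76 = 134
246 ⊕  79 = 185
 20 ⊕ 232 = 252
216 ⊕ 201 =  17
195 ⊕ 161 =  98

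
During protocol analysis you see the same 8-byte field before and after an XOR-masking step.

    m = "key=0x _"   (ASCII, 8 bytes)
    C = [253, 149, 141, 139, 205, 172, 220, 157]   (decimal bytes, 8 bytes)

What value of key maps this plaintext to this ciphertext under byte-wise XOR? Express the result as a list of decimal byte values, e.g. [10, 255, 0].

[150, 240, 244, 182, 253, 212, 252, 194]

Since C = m ⊕ key, XORing both sides with m gives key = m ⊕ C.
01101011 XOR 11111101 = 10010110
01100101 XOR 10010101 = 11110000
01111001 XOR 10001101 = 11110100
00111101 XOR 10001011 = 10110110
00110000 XOR 11001101 = 11111101
01111000 XOR 10101100 = 11010100
00100000 XOR 11011100 = 11111100
01011111 XOR 10011101 = 11000010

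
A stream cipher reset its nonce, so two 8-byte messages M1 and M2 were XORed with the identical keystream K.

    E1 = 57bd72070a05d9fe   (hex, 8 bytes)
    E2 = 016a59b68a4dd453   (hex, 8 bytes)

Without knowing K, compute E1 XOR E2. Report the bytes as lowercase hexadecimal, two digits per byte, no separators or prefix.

56d72bb180480dad

E1 ⊕ E2 = (M1 ⊕ K) ⊕ (M2 ⊕ K) = M1 ⊕ M2 — the shared key cancels under XOR.
byte 0: 57 XOR 01 = 56
byte 1: bd XOR 6a = d7
byte 2: 72 XOR 59 = 2b
byte 3: 07 XOR b6 = b1
byte 4: 0a XOR 8a = 80
byte 5: 05 XOR 4d = 48
byte 6: d9 XOR d4 = 0d
byte 7: fe XOR 53 = ad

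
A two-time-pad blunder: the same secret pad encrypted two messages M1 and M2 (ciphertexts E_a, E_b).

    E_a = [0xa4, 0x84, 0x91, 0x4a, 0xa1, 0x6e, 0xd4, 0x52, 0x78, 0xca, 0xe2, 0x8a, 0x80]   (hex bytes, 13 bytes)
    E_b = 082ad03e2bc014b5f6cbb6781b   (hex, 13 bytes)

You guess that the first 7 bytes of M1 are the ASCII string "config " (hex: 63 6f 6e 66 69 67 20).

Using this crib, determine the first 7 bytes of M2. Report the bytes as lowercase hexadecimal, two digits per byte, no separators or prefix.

First, E_a ⊕ E_b = (M1 ⊕ K) ⊕ (M2 ⊕ K) = M1 ⊕ M2, so the key drops out. Then M2 = (M1 ⊕ M2) ⊕ M1 over the first 7 bytes.
byte 0: (a4 ^ 08) ^ 63 = ac ^ 63 = cf
byte 1: (84 ^ 2a) ^ 6f = ae ^ 6f = c1
byte 2: (91 ^ d0) ^ 6e = 41 ^ 6e = 2f
byte 3: (4a ^ 3e) ^ 66 = 74 ^ 66 = 12
byte 4: (a1 ^ 2b) ^ 69 = 8a ^ 69 = e3
byte 5: (6e ^ c0) ^ 67 = ae ^ 67 = c9
byte 6: (d4 ^ 14) ^ 20 = c0 ^ 20 = e0

cfc12f12e3c9e0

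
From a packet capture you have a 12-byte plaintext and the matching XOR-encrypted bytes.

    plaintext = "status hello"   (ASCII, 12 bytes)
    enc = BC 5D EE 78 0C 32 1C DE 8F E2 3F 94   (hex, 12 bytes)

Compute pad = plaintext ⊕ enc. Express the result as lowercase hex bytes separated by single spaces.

cf 29 8f 0c 79 41 3c b6 ea 8e 53 fb

Since enc = plaintext ⊕ pad, XORing both sides with plaintext gives pad = plaintext ⊕ enc.
01110011 ^ 10111100 = 11001111
01110100 ^ 01011101 = 00101001
01100001 ^ 11101110 = 10001111
01110100 ^ 01111000 = 00001100
01110101 ^ 00001100 = 01111001
01110011 ^ 00110010 = 01000001
00100000 ^ 00011100 = 00111100
01101000 ^ 11011110 = 10110110
01100101 ^ 10001111 = 11101010
01101100 ^ 11100010 = 10001110
01101100 ^ 00111111 = 01010011
01101111 ^ 10010100 = 11111011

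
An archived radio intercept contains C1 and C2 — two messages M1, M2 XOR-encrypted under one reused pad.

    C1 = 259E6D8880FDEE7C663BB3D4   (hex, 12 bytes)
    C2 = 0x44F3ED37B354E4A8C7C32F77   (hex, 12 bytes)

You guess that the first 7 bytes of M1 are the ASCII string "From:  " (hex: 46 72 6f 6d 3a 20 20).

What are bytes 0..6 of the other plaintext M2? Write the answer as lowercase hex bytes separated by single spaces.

27 1f ef d2 09 89 2a

First, C1 ⊕ C2 = (M1 ⊕ K) ⊕ (M2 ⊕ K) = M1 ⊕ M2, so the key drops out. Then M2 = (M1 ⊕ M2) ⊕ M1 over the first 7 bytes.
byte 0: (25 XOR 44) XOR 46 = 61 XOR 46 = 27
byte 1: (9e XOR f3) XOR 72 = 6d XOR 72 = 1f
byte 2: (6d XOR ed) XOR 6f = 80 XOR 6f = ef
byte 3: (88 XOR 37) XOR 6d = bf XOR 6d = d2
byte 4: (80 XOR b3) XOR 3a = 33 XOR 3a = 09
byte 5: (fd XOR 54) XOR 20 = a9 XOR 20 = 89
byte 6: (ee XOR e4) XOR 20 = 0a XOR 20 = 2a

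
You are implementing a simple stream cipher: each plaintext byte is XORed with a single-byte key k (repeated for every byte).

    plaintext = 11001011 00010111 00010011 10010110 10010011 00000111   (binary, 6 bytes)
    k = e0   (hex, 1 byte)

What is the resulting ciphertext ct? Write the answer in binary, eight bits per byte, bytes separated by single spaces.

00101011 11110111 11110011 01110110 01110011 11100111

The 1-byte key repeats, so the effective keystream is e0 e0 e0 e0 e0 e0.
byte 0: 11001011 ⊕ 11100000 = 00101011
byte 1: 00010111 ⊕ 11100000 = 11110111
byte 2: 00010011 ⊕ 11100000 = 11110011
byte 3: 10010110 ⊕ 11100000 = 01110110
byte 4: 10010011 ⊕ 11100000 = 01110011
byte 5: 00000111 ⊕ 11100000 = 11100111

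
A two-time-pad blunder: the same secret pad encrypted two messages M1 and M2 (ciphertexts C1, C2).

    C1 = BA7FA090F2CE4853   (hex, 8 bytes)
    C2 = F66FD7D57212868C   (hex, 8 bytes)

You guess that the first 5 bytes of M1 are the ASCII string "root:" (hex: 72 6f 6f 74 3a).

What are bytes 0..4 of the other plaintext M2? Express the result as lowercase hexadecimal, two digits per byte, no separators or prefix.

3e7f1831ba

First, C1 ⊕ C2 = (M1 ⊕ K) ⊕ (M2 ⊕ K) = M1 ⊕ M2, so the key drops out. Then M2 = (M1 ⊕ M2) ⊕ M1 over the first 5 bytes.
byte 0: (ba XOR f6) XOR 72 = 4c XOR 72 = 3e
byte 1: (7f XOR 6f) XOR 6f = 10 XOR 6f = 7f
byte 2: (a0 XOR d7) XOR 6f = 77 XOR 6f = 18
byte 3: (90 XOR d5) XOR 74 = 45 XOR 74 = 31
byte 4: (f2 XOR 72) XOR 3a = 80 XOR 3a = ba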